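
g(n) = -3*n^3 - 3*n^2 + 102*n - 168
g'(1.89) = 58.51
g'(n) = -9*n^2 - 6*n + 102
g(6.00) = -312.00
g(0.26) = -141.74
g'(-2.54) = 59.18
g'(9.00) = -681.00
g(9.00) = -1680.00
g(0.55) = -113.31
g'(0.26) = 99.83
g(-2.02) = -361.55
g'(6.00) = -258.00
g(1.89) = -6.19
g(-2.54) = -397.27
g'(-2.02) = 77.40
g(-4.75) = -398.67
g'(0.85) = 90.40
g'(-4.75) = -72.56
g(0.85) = -85.31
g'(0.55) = 95.98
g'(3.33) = -17.78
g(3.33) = 27.62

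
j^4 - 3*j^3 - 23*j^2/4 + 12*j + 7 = (j - 7/2)*(j - 2)*(j + 1/2)*(j + 2)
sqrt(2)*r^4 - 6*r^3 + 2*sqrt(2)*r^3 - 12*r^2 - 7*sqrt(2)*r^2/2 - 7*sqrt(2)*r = r*(r + 2)*(r - 7*sqrt(2)/2)*(sqrt(2)*r + 1)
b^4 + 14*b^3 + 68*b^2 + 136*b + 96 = (b + 2)^2*(b + 4)*(b + 6)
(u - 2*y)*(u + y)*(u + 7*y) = u^3 + 6*u^2*y - 9*u*y^2 - 14*y^3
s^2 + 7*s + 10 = (s + 2)*(s + 5)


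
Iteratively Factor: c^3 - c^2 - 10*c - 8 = (c + 1)*(c^2 - 2*c - 8) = (c + 1)*(c + 2)*(c - 4)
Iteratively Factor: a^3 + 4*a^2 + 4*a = (a + 2)*(a^2 + 2*a) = (a + 2)^2*(a)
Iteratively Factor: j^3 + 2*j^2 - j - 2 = (j + 2)*(j^2 - 1) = (j - 1)*(j + 2)*(j + 1)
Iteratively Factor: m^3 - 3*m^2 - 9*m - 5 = (m + 1)*(m^2 - 4*m - 5) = (m - 5)*(m + 1)*(m + 1)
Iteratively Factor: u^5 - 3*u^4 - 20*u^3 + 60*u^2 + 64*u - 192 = (u - 2)*(u^4 - u^3 - 22*u^2 + 16*u + 96) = (u - 2)*(u + 2)*(u^3 - 3*u^2 - 16*u + 48) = (u - 4)*(u - 2)*(u + 2)*(u^2 + u - 12) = (u - 4)*(u - 2)*(u + 2)*(u + 4)*(u - 3)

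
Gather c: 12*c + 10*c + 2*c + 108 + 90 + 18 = 24*c + 216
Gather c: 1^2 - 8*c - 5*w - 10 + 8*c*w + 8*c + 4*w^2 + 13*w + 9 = 8*c*w + 4*w^2 + 8*w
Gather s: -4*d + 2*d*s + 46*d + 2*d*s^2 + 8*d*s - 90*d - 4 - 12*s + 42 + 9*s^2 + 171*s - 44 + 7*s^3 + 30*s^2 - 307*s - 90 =-48*d + 7*s^3 + s^2*(2*d + 39) + s*(10*d - 148) - 96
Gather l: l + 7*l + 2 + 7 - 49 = 8*l - 40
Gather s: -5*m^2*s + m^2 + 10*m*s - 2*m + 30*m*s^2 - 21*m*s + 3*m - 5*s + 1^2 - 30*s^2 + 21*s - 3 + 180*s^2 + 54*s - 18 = m^2 + m + s^2*(30*m + 150) + s*(-5*m^2 - 11*m + 70) - 20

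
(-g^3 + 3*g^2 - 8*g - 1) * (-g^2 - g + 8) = g^5 - 2*g^4 - 3*g^3 + 33*g^2 - 63*g - 8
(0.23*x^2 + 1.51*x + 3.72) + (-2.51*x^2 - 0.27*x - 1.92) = -2.28*x^2 + 1.24*x + 1.8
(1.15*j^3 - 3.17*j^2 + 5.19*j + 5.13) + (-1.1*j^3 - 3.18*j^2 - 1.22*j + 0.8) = 0.0499999999999998*j^3 - 6.35*j^2 + 3.97*j + 5.93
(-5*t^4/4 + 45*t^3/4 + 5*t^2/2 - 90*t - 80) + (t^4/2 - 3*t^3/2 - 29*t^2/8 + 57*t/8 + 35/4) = -3*t^4/4 + 39*t^3/4 - 9*t^2/8 - 663*t/8 - 285/4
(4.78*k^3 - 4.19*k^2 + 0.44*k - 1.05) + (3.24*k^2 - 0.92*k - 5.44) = 4.78*k^3 - 0.95*k^2 - 0.48*k - 6.49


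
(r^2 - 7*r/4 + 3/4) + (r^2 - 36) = 2*r^2 - 7*r/4 - 141/4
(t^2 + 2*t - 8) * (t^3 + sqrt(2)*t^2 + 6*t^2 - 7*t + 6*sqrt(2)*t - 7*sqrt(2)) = t^5 + sqrt(2)*t^4 + 8*t^4 - 3*t^3 + 8*sqrt(2)*t^3 - 62*t^2 - 3*sqrt(2)*t^2 - 62*sqrt(2)*t + 56*t + 56*sqrt(2)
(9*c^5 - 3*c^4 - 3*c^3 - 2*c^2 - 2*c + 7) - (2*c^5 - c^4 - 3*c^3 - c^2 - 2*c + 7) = 7*c^5 - 2*c^4 - c^2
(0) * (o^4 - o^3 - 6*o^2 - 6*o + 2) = 0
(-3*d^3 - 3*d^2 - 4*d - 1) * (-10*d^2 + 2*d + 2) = 30*d^5 + 24*d^4 + 28*d^3 - 4*d^2 - 10*d - 2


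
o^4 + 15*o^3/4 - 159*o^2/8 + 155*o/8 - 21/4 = (o - 2)*(o - 3/4)*(o - 1/2)*(o + 7)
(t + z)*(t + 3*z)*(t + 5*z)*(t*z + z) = t^4*z + 9*t^3*z^2 + t^3*z + 23*t^2*z^3 + 9*t^2*z^2 + 15*t*z^4 + 23*t*z^3 + 15*z^4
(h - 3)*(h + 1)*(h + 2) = h^3 - 7*h - 6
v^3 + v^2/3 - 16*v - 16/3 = (v - 4)*(v + 1/3)*(v + 4)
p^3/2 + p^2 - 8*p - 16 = (p/2 + 1)*(p - 4)*(p + 4)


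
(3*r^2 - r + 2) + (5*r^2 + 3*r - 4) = 8*r^2 + 2*r - 2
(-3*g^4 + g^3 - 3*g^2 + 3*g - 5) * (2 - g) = 3*g^5 - 7*g^4 + 5*g^3 - 9*g^2 + 11*g - 10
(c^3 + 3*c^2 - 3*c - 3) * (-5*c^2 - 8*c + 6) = -5*c^5 - 23*c^4 - 3*c^3 + 57*c^2 + 6*c - 18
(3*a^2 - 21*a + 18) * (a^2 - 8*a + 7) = 3*a^4 - 45*a^3 + 207*a^2 - 291*a + 126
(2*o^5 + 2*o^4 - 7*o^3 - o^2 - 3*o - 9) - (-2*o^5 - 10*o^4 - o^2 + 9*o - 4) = 4*o^5 + 12*o^4 - 7*o^3 - 12*o - 5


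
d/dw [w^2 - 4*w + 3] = 2*w - 4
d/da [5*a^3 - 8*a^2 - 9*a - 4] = 15*a^2 - 16*a - 9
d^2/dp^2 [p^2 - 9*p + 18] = 2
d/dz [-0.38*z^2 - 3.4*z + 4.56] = -0.76*z - 3.4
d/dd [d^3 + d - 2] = 3*d^2 + 1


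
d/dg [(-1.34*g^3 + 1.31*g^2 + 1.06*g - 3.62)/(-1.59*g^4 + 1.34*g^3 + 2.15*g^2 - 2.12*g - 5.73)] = (-2.1306*g^6 + 4.1658*g^5 + 0.4198*g^4 - 20.1824*g^3 + 32.5308*g^2 + 0.553399999999996*g - 13.7482)/(2.5281*g^8 - 4.2612*g^7 - 5.0414*g^6 + 12.5036*g^5 + 17.1623*g^4 - 24.4724*g^3 - 20.1446*g^2 + 24.2952*g + 32.8329)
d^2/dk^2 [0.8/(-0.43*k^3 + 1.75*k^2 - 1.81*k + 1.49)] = ((2.064*k - 2.8)*(0.43*k^3 - 1.75*k^2 + 1.81*k - 1.49) - 0.8*(1.29*k^2 - 3.5*k + 1.81)*(2.58*k^2 - 7.0*k + 3.62))/(0.43*k^3 - 1.75*k^2 + 1.81*k - 1.49)^3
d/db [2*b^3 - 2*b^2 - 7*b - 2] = 6*b^2 - 4*b - 7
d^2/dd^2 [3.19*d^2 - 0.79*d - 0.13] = 6.38000000000000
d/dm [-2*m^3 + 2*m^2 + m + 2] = -6*m^2 + 4*m + 1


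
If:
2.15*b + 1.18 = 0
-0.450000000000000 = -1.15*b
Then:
No Solution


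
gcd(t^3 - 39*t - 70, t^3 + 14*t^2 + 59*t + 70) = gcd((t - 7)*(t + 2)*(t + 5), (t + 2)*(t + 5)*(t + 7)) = t^2 + 7*t + 10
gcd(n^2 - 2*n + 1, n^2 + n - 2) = n - 1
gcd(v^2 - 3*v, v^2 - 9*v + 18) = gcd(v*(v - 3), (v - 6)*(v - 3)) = v - 3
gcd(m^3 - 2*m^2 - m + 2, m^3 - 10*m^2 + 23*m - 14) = m^2 - 3*m + 2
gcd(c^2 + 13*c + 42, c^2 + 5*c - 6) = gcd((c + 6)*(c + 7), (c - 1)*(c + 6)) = c + 6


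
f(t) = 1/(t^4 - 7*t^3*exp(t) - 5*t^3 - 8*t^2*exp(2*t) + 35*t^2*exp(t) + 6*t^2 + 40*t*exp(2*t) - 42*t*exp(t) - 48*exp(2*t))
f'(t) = (7*t^3*exp(t) - 4*t^3 + 16*t^2*exp(2*t) - 14*t^2*exp(t) + 15*t^2 - 64*t*exp(2*t) - 28*t*exp(t) - 12*t + 56*exp(2*t) + 42*exp(t))/(t^4 - 7*t^3*exp(t) - 5*t^3 - 8*t^2*exp(2*t) + 35*t^2*exp(t) + 6*t^2 + 40*t*exp(2*t) - 42*t*exp(t) - 48*exp(2*t))^2 = (7*t^3*exp(t) - 4*t^3 + 16*t^2*exp(2*t) - 14*t^2*exp(t) + 15*t^2 - 64*t*exp(2*t) - 28*t*exp(t) - 12*t + 56*exp(2*t) + 42*exp(t))/(-t^4 + 7*t^3*exp(t) + 5*t^3 + 8*t^2*exp(2*t) - 35*t^2*exp(t) - 6*t^2 - 40*t*exp(2*t) + 42*t*exp(t) + 48*exp(2*t))^2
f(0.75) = -0.01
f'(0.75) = 0.01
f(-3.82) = 0.00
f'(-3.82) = 0.00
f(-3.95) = 0.00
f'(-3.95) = 0.00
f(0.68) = -0.01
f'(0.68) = 0.01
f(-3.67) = 0.00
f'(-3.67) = 0.00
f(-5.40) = 0.00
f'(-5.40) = 0.00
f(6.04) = -0.00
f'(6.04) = 0.00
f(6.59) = -0.00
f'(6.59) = 0.00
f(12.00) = 0.00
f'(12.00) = 0.00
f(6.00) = 0.00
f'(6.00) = 0.00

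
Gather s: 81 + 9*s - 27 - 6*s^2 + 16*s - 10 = -6*s^2 + 25*s + 44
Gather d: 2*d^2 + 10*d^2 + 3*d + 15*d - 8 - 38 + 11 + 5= 12*d^2 + 18*d - 30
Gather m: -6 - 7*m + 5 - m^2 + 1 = -m^2 - 7*m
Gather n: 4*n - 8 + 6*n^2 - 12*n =6*n^2 - 8*n - 8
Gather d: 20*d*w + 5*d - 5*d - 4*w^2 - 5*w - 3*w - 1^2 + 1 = 20*d*w - 4*w^2 - 8*w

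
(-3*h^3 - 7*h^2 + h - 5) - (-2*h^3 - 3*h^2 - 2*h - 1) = -h^3 - 4*h^2 + 3*h - 4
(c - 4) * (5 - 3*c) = -3*c^2 + 17*c - 20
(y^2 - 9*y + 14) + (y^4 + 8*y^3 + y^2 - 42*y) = y^4 + 8*y^3 + 2*y^2 - 51*y + 14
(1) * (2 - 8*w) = 2 - 8*w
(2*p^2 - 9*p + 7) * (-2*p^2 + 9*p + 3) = -4*p^4 + 36*p^3 - 89*p^2 + 36*p + 21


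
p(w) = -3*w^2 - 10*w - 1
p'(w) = -6*w - 10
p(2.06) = -34.33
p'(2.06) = -22.36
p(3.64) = -77.15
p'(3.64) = -31.84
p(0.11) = -2.14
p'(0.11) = -10.66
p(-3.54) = -3.19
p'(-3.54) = 11.24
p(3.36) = -68.47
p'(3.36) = -30.16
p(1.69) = -26.47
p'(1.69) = -20.14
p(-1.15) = 6.53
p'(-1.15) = -3.10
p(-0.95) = 5.79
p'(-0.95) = -4.30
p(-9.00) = -154.00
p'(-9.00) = 44.00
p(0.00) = -1.00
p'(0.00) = -10.00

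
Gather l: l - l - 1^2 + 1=0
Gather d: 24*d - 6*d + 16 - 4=18*d + 12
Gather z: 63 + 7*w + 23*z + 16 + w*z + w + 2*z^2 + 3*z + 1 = 8*w + 2*z^2 + z*(w + 26) + 80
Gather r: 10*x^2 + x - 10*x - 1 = 10*x^2 - 9*x - 1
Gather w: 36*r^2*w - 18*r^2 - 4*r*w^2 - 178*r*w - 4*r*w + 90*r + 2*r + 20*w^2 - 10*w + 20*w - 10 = -18*r^2 + 92*r + w^2*(20 - 4*r) + w*(36*r^2 - 182*r + 10) - 10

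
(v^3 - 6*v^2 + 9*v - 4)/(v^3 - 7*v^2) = (v^3 - 6*v^2 + 9*v - 4)/(v^2*(v - 7))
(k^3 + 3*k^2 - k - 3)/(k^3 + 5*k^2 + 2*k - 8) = (k^2 + 4*k + 3)/(k^2 + 6*k + 8)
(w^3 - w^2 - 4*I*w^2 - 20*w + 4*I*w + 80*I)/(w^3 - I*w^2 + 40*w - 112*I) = (w^2 - w - 20)/(w^2 + 3*I*w + 28)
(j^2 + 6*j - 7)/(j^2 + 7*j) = (j - 1)/j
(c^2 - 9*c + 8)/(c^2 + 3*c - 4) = (c - 8)/(c + 4)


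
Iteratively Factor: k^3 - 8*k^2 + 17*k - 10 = (k - 1)*(k^2 - 7*k + 10) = (k - 2)*(k - 1)*(k - 5)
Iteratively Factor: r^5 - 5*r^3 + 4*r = (r - 2)*(r^4 + 2*r^3 - r^2 - 2*r) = (r - 2)*(r + 2)*(r^3 - r) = (r - 2)*(r + 1)*(r + 2)*(r^2 - r) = r*(r - 2)*(r + 1)*(r + 2)*(r - 1)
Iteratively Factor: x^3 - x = (x + 1)*(x^2 - x) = (x - 1)*(x + 1)*(x)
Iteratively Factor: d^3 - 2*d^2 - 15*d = (d + 3)*(d^2 - 5*d) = d*(d + 3)*(d - 5)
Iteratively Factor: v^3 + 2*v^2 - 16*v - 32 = (v + 2)*(v^2 - 16) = (v + 2)*(v + 4)*(v - 4)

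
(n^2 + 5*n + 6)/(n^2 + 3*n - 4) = (n^2 + 5*n + 6)/(n^2 + 3*n - 4)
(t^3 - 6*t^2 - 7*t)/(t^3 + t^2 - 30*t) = (t^2 - 6*t - 7)/(t^2 + t - 30)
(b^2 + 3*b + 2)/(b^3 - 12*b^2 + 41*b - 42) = (b^2 + 3*b + 2)/(b^3 - 12*b^2 + 41*b - 42)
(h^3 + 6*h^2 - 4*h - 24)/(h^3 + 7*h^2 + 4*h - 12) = (h - 2)/(h - 1)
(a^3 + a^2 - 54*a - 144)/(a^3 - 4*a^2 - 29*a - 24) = (a + 6)/(a + 1)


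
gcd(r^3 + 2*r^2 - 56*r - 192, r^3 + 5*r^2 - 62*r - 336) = r^2 - 2*r - 48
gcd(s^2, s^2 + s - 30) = 1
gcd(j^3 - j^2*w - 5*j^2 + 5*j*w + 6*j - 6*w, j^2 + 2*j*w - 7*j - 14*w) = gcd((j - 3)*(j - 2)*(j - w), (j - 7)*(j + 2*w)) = 1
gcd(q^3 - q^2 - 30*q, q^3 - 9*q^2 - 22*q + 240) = q^2 - q - 30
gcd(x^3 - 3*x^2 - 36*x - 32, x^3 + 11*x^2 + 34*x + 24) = x^2 + 5*x + 4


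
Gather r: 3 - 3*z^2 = 3 - 3*z^2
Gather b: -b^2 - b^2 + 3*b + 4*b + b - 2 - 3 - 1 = -2*b^2 + 8*b - 6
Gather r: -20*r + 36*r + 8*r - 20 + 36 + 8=24*r + 24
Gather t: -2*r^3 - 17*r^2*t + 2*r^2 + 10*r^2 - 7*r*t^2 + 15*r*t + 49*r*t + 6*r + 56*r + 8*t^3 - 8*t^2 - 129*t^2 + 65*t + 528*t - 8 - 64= -2*r^3 + 12*r^2 + 62*r + 8*t^3 + t^2*(-7*r - 137) + t*(-17*r^2 + 64*r + 593) - 72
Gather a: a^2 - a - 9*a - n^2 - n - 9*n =a^2 - 10*a - n^2 - 10*n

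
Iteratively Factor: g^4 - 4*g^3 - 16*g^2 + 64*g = (g + 4)*(g^3 - 8*g^2 + 16*g) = (g - 4)*(g + 4)*(g^2 - 4*g) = (g - 4)^2*(g + 4)*(g)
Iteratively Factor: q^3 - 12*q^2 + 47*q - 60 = (q - 3)*(q^2 - 9*q + 20) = (q - 4)*(q - 3)*(q - 5)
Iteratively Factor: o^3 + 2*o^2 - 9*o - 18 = (o - 3)*(o^2 + 5*o + 6) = (o - 3)*(o + 2)*(o + 3)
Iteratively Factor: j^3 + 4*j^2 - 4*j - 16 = (j + 2)*(j^2 + 2*j - 8) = (j - 2)*(j + 2)*(j + 4)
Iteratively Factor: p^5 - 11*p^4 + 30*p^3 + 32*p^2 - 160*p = (p)*(p^4 - 11*p^3 + 30*p^2 + 32*p - 160) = p*(p - 5)*(p^3 - 6*p^2 + 32) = p*(p - 5)*(p - 4)*(p^2 - 2*p - 8) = p*(p - 5)*(p - 4)*(p + 2)*(p - 4)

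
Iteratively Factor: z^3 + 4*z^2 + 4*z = (z)*(z^2 + 4*z + 4) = z*(z + 2)*(z + 2)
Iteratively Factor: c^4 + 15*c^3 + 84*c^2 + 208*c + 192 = (c + 3)*(c^3 + 12*c^2 + 48*c + 64) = (c + 3)*(c + 4)*(c^2 + 8*c + 16) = (c + 3)*(c + 4)^2*(c + 4)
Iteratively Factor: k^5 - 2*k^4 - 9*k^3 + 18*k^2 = (k)*(k^4 - 2*k^3 - 9*k^2 + 18*k) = k*(k + 3)*(k^3 - 5*k^2 + 6*k) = k^2*(k + 3)*(k^2 - 5*k + 6) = k^2*(k - 3)*(k + 3)*(k - 2)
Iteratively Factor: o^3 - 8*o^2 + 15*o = (o - 3)*(o^2 - 5*o) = o*(o - 3)*(o - 5)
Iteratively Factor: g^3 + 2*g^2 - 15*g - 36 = (g + 3)*(g^2 - g - 12) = (g - 4)*(g + 3)*(g + 3)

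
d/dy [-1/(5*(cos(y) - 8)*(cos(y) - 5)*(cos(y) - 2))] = 3*(sin(y)^2 + 10*cos(y) - 23)*sin(y)/(5*(cos(y) - 8)^2*(cos(y) - 5)^2*(cos(y) - 2)^2)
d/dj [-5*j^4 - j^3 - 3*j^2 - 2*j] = -20*j^3 - 3*j^2 - 6*j - 2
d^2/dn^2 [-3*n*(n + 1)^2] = -18*n - 12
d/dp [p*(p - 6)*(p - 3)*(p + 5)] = 4*p^3 - 12*p^2 - 54*p + 90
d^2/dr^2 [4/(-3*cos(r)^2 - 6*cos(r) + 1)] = 6*(24*sin(r)^4 - 44*sin(r)^2 - 41*cos(r) + 9*cos(3*r) - 32)/(-3*sin(r)^2 + 6*cos(r) + 2)^3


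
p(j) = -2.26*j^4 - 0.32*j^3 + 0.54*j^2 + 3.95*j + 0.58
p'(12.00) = -15742.45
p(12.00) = -47290.58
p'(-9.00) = 6506.63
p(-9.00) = -14585.81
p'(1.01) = -5.25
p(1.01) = 2.44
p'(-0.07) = 3.87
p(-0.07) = 0.31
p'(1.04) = -6.13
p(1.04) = 2.27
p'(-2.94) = 222.20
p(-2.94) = -167.08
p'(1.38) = -20.15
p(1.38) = -1.98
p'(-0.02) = 3.93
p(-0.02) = 0.50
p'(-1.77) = 49.16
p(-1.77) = -25.13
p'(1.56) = -31.02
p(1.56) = -6.54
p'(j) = -9.04*j^3 - 0.96*j^2 + 1.08*j + 3.95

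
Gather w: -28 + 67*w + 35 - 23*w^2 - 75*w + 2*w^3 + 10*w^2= 2*w^3 - 13*w^2 - 8*w + 7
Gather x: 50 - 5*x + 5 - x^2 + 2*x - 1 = -x^2 - 3*x + 54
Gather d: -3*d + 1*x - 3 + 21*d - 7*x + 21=18*d - 6*x + 18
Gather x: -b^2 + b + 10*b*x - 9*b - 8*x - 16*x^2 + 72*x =-b^2 - 8*b - 16*x^2 + x*(10*b + 64)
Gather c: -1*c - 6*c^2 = -6*c^2 - c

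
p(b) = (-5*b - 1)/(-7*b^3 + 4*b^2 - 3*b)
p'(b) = (-5*b - 1)*(21*b^2 - 8*b + 3)/(-7*b^3 + 4*b^2 - 3*b)^2 - 5/(-7*b^3 + 4*b^2 - 3*b) = (-70*b^3 - b^2 + 8*b - 3)/(b^2*(49*b^4 - 56*b^3 + 58*b^2 - 24*b + 9))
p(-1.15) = 0.25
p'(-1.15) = 0.25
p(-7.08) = 0.01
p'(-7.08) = 0.00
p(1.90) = 0.27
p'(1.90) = -0.31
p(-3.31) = 0.05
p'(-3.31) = 0.03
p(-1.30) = 0.21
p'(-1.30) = 0.20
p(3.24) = 0.08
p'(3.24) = -0.06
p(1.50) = 0.44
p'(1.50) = -0.63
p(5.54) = 0.03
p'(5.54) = -0.01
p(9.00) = 0.01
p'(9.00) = 0.00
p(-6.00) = 0.02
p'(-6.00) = 0.01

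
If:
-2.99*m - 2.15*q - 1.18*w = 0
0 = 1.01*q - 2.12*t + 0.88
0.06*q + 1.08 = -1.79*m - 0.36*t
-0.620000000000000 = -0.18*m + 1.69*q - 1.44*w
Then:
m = -0.75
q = 0.46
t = 0.63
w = 1.06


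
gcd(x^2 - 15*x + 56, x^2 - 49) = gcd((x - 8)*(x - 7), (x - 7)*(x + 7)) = x - 7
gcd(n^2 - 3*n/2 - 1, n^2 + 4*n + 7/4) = n + 1/2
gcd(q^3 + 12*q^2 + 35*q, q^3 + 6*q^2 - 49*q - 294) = q + 7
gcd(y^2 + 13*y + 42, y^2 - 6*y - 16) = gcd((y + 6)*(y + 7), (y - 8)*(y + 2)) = 1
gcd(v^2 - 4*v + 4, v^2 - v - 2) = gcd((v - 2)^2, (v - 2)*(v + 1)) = v - 2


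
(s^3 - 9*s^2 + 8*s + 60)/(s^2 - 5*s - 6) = (s^2 - 3*s - 10)/(s + 1)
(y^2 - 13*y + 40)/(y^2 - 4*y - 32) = (y - 5)/(y + 4)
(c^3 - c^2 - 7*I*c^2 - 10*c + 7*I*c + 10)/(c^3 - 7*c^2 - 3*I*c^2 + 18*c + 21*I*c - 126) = (c^3 - c^2*(1 + 7*I) + c*(-10 + 7*I) + 10)/(c^3 - c^2*(7 + 3*I) + 3*c*(6 + 7*I) - 126)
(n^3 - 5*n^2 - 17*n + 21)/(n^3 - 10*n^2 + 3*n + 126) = (n - 1)/(n - 6)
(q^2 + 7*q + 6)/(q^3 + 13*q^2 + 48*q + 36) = 1/(q + 6)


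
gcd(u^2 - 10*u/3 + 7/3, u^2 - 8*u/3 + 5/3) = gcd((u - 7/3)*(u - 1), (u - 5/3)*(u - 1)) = u - 1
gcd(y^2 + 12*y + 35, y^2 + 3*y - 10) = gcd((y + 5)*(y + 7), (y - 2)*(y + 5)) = y + 5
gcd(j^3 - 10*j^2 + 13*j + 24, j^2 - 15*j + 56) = j - 8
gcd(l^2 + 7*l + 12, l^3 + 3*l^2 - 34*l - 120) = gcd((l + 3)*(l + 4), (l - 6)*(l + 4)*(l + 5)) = l + 4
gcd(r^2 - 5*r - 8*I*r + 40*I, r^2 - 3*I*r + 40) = r - 8*I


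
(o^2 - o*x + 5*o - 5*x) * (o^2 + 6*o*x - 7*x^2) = o^4 + 5*o^3*x + 5*o^3 - 13*o^2*x^2 + 25*o^2*x + 7*o*x^3 - 65*o*x^2 + 35*x^3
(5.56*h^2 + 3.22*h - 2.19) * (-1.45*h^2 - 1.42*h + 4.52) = -8.062*h^4 - 12.5642*h^3 + 23.7343*h^2 + 17.6642*h - 9.8988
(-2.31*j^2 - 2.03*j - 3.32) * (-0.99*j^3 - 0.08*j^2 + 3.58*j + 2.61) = 2.2869*j^5 + 2.1945*j^4 - 4.8206*j^3 - 13.0309*j^2 - 17.1839*j - 8.6652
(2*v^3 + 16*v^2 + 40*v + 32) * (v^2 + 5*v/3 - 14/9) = 2*v^5 + 58*v^4/3 + 572*v^3/9 + 664*v^2/9 - 80*v/9 - 448/9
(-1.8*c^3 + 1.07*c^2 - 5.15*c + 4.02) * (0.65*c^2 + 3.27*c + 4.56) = -1.17*c^5 - 5.1905*c^4 - 8.0566*c^3 - 9.3483*c^2 - 10.3386*c + 18.3312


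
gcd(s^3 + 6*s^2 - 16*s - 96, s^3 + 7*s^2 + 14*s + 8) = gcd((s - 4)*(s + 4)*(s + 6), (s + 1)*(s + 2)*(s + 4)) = s + 4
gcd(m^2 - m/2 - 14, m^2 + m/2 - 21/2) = m + 7/2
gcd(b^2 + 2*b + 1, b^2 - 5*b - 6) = b + 1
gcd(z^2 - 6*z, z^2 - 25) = 1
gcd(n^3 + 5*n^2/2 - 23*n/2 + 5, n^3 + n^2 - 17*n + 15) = n + 5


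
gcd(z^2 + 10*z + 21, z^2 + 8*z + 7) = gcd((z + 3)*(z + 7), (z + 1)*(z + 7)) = z + 7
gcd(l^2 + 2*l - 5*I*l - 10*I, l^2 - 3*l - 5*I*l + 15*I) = l - 5*I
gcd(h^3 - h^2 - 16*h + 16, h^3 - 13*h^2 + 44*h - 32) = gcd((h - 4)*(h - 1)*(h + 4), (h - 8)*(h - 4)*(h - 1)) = h^2 - 5*h + 4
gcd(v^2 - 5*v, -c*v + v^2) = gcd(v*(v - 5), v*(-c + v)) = v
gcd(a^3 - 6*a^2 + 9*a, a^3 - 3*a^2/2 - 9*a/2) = a^2 - 3*a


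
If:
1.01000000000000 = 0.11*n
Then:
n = 9.18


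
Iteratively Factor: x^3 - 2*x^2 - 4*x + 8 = (x + 2)*(x^2 - 4*x + 4) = (x - 2)*(x + 2)*(x - 2)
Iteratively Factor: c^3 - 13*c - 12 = (c + 3)*(c^2 - 3*c - 4) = (c + 1)*(c + 3)*(c - 4)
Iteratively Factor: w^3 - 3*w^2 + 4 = (w - 2)*(w^2 - w - 2) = (w - 2)*(w + 1)*(w - 2)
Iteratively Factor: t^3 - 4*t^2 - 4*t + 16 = (t - 2)*(t^2 - 2*t - 8) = (t - 4)*(t - 2)*(t + 2)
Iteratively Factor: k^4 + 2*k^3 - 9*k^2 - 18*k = (k + 3)*(k^3 - k^2 - 6*k) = (k + 2)*(k + 3)*(k^2 - 3*k) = (k - 3)*(k + 2)*(k + 3)*(k)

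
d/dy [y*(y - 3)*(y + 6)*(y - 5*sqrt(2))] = 4*y^3 - 15*sqrt(2)*y^2 + 9*y^2 - 30*sqrt(2)*y - 36*y + 90*sqrt(2)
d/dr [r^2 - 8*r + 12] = 2*r - 8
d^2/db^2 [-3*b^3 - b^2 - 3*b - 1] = -18*b - 2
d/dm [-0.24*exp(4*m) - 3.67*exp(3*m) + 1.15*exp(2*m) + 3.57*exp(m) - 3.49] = (-0.96*exp(3*m) - 11.01*exp(2*m) + 2.3*exp(m) + 3.57)*exp(m)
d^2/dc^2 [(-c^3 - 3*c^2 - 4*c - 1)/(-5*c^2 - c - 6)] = 2*(56*c^3 - 177*c^2 - 237*c + 55)/(125*c^6 + 75*c^5 + 465*c^4 + 181*c^3 + 558*c^2 + 108*c + 216)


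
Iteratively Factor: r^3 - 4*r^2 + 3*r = (r)*(r^2 - 4*r + 3) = r*(r - 1)*(r - 3)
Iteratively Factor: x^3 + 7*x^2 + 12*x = (x + 3)*(x^2 + 4*x) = x*(x + 3)*(x + 4)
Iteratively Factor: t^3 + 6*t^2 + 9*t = (t + 3)*(t^2 + 3*t) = t*(t + 3)*(t + 3)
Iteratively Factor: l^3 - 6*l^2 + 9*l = (l - 3)*(l^2 - 3*l) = l*(l - 3)*(l - 3)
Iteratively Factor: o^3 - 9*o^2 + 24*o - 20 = (o - 2)*(o^2 - 7*o + 10) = (o - 2)^2*(o - 5)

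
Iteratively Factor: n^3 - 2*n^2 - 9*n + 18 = (n - 3)*(n^2 + n - 6) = (n - 3)*(n + 3)*(n - 2)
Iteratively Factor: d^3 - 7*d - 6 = (d - 3)*(d^2 + 3*d + 2) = (d - 3)*(d + 1)*(d + 2)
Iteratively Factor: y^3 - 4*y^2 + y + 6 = (y + 1)*(y^2 - 5*y + 6) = (y - 3)*(y + 1)*(y - 2)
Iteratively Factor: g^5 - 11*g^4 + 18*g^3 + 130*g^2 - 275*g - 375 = (g + 1)*(g^4 - 12*g^3 + 30*g^2 + 100*g - 375) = (g + 1)*(g + 3)*(g^3 - 15*g^2 + 75*g - 125) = (g - 5)*(g + 1)*(g + 3)*(g^2 - 10*g + 25) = (g - 5)^2*(g + 1)*(g + 3)*(g - 5)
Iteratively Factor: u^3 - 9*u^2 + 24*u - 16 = (u - 4)*(u^2 - 5*u + 4) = (u - 4)*(u - 1)*(u - 4)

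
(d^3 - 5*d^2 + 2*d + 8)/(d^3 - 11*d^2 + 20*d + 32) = (d - 2)/(d - 8)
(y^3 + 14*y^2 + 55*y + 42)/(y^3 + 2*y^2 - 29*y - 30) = (y + 7)/(y - 5)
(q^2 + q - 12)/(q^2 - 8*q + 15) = (q + 4)/(q - 5)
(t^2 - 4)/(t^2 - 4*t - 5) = (4 - t^2)/(-t^2 + 4*t + 5)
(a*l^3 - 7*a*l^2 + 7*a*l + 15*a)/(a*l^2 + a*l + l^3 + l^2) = a*(l^2 - 8*l + 15)/(l*(a + l))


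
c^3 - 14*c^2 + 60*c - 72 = (c - 6)^2*(c - 2)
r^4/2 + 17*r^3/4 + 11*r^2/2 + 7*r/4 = r*(r/2 + 1/2)*(r + 1/2)*(r + 7)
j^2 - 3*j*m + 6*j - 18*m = (j + 6)*(j - 3*m)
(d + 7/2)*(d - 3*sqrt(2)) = d^2 - 3*sqrt(2)*d + 7*d/2 - 21*sqrt(2)/2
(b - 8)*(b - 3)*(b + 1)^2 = b^4 - 9*b^3 + 3*b^2 + 37*b + 24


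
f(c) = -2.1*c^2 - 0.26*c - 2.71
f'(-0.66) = 2.51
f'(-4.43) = 18.35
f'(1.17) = -5.17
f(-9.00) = -170.47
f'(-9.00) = 37.54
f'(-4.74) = 19.65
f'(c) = -4.2*c - 0.26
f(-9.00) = -170.47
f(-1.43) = -6.63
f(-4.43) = -42.77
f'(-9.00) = 37.54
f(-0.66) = -3.45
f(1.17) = -5.89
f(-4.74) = -48.66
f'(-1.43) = 5.75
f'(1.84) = -7.99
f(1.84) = -10.30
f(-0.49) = -3.09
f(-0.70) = -3.56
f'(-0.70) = 2.68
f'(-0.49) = 1.80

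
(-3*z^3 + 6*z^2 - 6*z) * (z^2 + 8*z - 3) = -3*z^5 - 18*z^4 + 51*z^3 - 66*z^2 + 18*z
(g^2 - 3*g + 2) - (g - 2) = g^2 - 4*g + 4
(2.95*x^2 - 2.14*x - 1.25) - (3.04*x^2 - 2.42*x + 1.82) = -0.0899999999999999*x^2 + 0.28*x - 3.07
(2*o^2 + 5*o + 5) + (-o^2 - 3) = o^2 + 5*o + 2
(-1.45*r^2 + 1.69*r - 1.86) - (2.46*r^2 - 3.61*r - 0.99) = -3.91*r^2 + 5.3*r - 0.87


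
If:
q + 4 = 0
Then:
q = -4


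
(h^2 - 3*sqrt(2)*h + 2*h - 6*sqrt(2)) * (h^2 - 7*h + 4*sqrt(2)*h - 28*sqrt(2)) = h^4 - 5*h^3 + sqrt(2)*h^3 - 38*h^2 - 5*sqrt(2)*h^2 - 14*sqrt(2)*h + 120*h + 336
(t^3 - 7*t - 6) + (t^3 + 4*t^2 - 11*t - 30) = 2*t^3 + 4*t^2 - 18*t - 36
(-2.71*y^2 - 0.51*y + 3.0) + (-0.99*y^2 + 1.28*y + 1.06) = -3.7*y^2 + 0.77*y + 4.06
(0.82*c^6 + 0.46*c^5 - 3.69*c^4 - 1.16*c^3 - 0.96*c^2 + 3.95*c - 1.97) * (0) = 0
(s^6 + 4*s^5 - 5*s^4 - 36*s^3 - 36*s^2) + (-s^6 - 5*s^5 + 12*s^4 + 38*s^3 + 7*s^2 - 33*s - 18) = -s^5 + 7*s^4 + 2*s^3 - 29*s^2 - 33*s - 18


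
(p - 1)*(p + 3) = p^2 + 2*p - 3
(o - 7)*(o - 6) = o^2 - 13*o + 42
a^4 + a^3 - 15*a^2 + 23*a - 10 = (a - 2)*(a - 1)^2*(a + 5)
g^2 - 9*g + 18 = (g - 6)*(g - 3)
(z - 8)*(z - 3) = z^2 - 11*z + 24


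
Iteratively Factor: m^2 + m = (m)*(m + 1)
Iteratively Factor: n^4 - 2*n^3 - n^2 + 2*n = (n - 2)*(n^3 - n) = n*(n - 2)*(n^2 - 1) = n*(n - 2)*(n - 1)*(n + 1)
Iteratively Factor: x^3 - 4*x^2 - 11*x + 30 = (x - 5)*(x^2 + x - 6) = (x - 5)*(x + 3)*(x - 2)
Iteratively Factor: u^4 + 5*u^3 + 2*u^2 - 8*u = (u - 1)*(u^3 + 6*u^2 + 8*u) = (u - 1)*(u + 2)*(u^2 + 4*u) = u*(u - 1)*(u + 2)*(u + 4)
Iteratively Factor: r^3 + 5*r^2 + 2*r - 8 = (r - 1)*(r^2 + 6*r + 8) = (r - 1)*(r + 2)*(r + 4)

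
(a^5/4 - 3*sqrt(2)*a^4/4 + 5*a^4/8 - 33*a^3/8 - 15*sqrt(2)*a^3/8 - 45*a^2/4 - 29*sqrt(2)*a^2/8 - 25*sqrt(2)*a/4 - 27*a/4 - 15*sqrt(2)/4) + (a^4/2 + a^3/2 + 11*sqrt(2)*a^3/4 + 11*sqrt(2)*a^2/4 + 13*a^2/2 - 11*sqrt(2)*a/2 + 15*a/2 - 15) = a^5/4 - 3*sqrt(2)*a^4/4 + 9*a^4/8 - 29*a^3/8 + 7*sqrt(2)*a^3/8 - 19*a^2/4 - 7*sqrt(2)*a^2/8 - 47*sqrt(2)*a/4 + 3*a/4 - 15 - 15*sqrt(2)/4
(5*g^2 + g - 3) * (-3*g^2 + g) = -15*g^4 + 2*g^3 + 10*g^2 - 3*g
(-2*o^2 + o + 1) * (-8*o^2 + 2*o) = 16*o^4 - 12*o^3 - 6*o^2 + 2*o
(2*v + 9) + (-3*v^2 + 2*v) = -3*v^2 + 4*v + 9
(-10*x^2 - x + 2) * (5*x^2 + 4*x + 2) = -50*x^4 - 45*x^3 - 14*x^2 + 6*x + 4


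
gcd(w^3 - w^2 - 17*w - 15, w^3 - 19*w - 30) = w^2 - 2*w - 15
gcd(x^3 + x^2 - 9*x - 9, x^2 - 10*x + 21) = x - 3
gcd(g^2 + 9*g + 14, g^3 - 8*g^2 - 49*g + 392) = g + 7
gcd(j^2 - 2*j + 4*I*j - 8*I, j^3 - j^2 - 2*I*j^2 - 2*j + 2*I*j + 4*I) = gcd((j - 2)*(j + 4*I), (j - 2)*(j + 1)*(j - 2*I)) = j - 2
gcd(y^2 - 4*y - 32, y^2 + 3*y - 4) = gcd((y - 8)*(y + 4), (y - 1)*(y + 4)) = y + 4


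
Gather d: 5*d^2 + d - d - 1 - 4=5*d^2 - 5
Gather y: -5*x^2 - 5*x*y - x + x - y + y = -5*x^2 - 5*x*y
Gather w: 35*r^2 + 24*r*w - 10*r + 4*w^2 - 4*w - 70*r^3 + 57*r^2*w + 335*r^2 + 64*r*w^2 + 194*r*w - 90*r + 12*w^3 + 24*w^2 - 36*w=-70*r^3 + 370*r^2 - 100*r + 12*w^3 + w^2*(64*r + 28) + w*(57*r^2 + 218*r - 40)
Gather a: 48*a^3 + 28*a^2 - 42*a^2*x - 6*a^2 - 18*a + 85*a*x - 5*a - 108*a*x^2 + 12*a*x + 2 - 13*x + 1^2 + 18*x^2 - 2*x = 48*a^3 + a^2*(22 - 42*x) + a*(-108*x^2 + 97*x - 23) + 18*x^2 - 15*x + 3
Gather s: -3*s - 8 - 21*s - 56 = -24*s - 64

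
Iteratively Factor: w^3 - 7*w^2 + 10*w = (w - 5)*(w^2 - 2*w) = w*(w - 5)*(w - 2)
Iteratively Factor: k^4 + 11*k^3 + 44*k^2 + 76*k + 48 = (k + 4)*(k^3 + 7*k^2 + 16*k + 12) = (k + 2)*(k + 4)*(k^2 + 5*k + 6) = (k + 2)*(k + 3)*(k + 4)*(k + 2)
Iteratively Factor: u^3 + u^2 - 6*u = (u - 2)*(u^2 + 3*u) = u*(u - 2)*(u + 3)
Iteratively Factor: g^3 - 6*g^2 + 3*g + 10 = (g - 2)*(g^2 - 4*g - 5) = (g - 5)*(g - 2)*(g + 1)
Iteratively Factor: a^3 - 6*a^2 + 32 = (a - 4)*(a^2 - 2*a - 8) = (a - 4)*(a + 2)*(a - 4)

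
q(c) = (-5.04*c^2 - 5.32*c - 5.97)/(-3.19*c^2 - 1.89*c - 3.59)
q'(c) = (-10.08*c - 5.32)/(-3.19*c^2 - 1.89*c - 3.59) + (6.38*c + 1.89)*(-5.04*c^2 - 5.32*c - 5.97)/(-3.19*c^2 - 1.89*c - 3.59)^2 = (-7.4452*c^2 - 1.9014*c + 7.8155)/(10.1761*c^4 + 12.0582*c^3 + 26.4763*c^2 + 13.5702*c + 12.8881)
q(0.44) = 1.84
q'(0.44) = 0.22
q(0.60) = 1.87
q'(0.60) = 0.12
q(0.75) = 1.88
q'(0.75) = 0.05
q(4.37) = 1.72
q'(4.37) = -0.03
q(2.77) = 1.78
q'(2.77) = -0.05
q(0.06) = 1.70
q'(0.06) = 0.56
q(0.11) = 1.72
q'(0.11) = 0.51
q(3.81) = 1.74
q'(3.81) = -0.03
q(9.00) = 1.66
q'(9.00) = -0.01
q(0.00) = 1.66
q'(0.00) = 0.61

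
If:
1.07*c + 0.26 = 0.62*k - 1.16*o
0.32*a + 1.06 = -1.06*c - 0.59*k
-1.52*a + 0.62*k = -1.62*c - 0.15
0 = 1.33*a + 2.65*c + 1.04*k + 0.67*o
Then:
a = -3.01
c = -9.13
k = 16.24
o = 16.88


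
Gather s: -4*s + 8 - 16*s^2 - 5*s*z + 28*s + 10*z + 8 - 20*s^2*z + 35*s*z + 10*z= s^2*(-20*z - 16) + s*(30*z + 24) + 20*z + 16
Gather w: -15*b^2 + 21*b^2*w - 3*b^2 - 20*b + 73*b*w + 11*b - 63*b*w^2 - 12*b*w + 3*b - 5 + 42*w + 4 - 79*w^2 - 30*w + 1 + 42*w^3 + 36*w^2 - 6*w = -18*b^2 - 6*b + 42*w^3 + w^2*(-63*b - 43) + w*(21*b^2 + 61*b + 6)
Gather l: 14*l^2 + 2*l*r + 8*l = 14*l^2 + l*(2*r + 8)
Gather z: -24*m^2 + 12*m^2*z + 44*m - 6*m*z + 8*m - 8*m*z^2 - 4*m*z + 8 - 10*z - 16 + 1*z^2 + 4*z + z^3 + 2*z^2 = -24*m^2 + 52*m + z^3 + z^2*(3 - 8*m) + z*(12*m^2 - 10*m - 6) - 8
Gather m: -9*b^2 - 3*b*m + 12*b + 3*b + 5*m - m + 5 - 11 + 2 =-9*b^2 + 15*b + m*(4 - 3*b) - 4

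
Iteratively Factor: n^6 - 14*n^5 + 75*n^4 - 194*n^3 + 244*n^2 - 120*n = (n - 2)*(n^5 - 12*n^4 + 51*n^3 - 92*n^2 + 60*n) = (n - 2)^2*(n^4 - 10*n^3 + 31*n^2 - 30*n) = (n - 2)^3*(n^3 - 8*n^2 + 15*n) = n*(n - 2)^3*(n^2 - 8*n + 15) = n*(n - 5)*(n - 2)^3*(n - 3)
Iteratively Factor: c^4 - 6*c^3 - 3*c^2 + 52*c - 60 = (c - 5)*(c^3 - c^2 - 8*c + 12) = (c - 5)*(c - 2)*(c^2 + c - 6) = (c - 5)*(c - 2)*(c + 3)*(c - 2)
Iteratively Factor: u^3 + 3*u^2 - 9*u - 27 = (u + 3)*(u^2 - 9) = (u + 3)^2*(u - 3)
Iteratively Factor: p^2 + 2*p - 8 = (p - 2)*(p + 4)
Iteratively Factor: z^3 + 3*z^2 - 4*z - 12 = (z - 2)*(z^2 + 5*z + 6) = (z - 2)*(z + 3)*(z + 2)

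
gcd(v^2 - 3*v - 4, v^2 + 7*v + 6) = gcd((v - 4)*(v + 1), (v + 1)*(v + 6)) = v + 1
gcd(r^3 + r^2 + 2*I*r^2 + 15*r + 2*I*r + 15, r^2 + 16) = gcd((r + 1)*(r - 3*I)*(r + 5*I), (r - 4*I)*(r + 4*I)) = 1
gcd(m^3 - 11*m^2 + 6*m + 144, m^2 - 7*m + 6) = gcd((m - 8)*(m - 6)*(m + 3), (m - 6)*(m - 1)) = m - 6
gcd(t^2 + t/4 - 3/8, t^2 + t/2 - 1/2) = t - 1/2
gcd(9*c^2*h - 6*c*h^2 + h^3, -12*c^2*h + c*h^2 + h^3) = 3*c*h - h^2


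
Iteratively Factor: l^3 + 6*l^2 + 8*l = (l + 2)*(l^2 + 4*l) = (l + 2)*(l + 4)*(l)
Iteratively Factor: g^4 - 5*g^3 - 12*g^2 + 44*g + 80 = (g + 2)*(g^3 - 7*g^2 + 2*g + 40) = (g + 2)^2*(g^2 - 9*g + 20) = (g - 5)*(g + 2)^2*(g - 4)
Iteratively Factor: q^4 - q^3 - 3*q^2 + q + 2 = (q + 1)*(q^3 - 2*q^2 - q + 2) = (q + 1)^2*(q^2 - 3*q + 2) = (q - 1)*(q + 1)^2*(q - 2)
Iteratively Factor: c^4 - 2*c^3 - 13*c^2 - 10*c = (c + 1)*(c^3 - 3*c^2 - 10*c) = c*(c + 1)*(c^2 - 3*c - 10) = c*(c + 1)*(c + 2)*(c - 5)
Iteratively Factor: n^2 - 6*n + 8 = (n - 2)*(n - 4)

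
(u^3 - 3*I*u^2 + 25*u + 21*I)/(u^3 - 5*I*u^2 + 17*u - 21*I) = (u + I)/(u - I)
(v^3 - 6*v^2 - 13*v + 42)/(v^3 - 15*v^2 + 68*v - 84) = (v + 3)/(v - 6)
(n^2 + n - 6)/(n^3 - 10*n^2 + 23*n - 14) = (n + 3)/(n^2 - 8*n + 7)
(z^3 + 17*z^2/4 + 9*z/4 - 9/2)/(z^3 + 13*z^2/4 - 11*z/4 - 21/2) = (4*z - 3)/(4*z - 7)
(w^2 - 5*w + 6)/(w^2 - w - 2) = (w - 3)/(w + 1)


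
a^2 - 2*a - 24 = (a - 6)*(a + 4)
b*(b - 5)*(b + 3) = b^3 - 2*b^2 - 15*b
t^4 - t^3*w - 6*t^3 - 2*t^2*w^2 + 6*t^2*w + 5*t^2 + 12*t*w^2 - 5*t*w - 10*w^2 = (t - 5)*(t - 1)*(t - 2*w)*(t + w)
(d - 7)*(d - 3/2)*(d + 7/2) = d^3 - 5*d^2 - 77*d/4 + 147/4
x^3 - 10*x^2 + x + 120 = (x - 8)*(x - 5)*(x + 3)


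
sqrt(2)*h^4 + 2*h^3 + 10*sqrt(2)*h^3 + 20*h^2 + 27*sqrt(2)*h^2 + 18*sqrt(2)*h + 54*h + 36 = (h + 3)*(h + 6)*(h + sqrt(2))*(sqrt(2)*h + sqrt(2))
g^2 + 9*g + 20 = (g + 4)*(g + 5)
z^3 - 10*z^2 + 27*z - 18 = (z - 6)*(z - 3)*(z - 1)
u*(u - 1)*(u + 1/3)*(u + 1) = u^4 + u^3/3 - u^2 - u/3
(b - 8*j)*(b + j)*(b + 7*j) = b^3 - 57*b*j^2 - 56*j^3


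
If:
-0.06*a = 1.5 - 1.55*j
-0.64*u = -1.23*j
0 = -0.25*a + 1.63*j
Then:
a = 8.44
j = 1.29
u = 2.49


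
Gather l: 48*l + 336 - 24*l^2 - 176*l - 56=-24*l^2 - 128*l + 280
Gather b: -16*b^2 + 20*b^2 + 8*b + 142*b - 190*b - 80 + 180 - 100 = 4*b^2 - 40*b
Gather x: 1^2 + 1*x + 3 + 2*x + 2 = 3*x + 6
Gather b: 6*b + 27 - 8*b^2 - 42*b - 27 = -8*b^2 - 36*b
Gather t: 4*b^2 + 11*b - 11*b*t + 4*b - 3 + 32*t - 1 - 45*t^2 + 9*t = 4*b^2 + 15*b - 45*t^2 + t*(41 - 11*b) - 4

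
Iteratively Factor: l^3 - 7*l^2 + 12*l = (l - 4)*(l^2 - 3*l) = l*(l - 4)*(l - 3)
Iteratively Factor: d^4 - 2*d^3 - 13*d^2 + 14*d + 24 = (d + 1)*(d^3 - 3*d^2 - 10*d + 24) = (d - 2)*(d + 1)*(d^2 - d - 12) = (d - 2)*(d + 1)*(d + 3)*(d - 4)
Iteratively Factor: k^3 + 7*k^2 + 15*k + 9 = (k + 3)*(k^2 + 4*k + 3) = (k + 1)*(k + 3)*(k + 3)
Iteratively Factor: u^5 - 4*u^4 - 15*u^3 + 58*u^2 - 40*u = (u - 2)*(u^4 - 2*u^3 - 19*u^2 + 20*u) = (u - 2)*(u + 4)*(u^3 - 6*u^2 + 5*u) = u*(u - 2)*(u + 4)*(u^2 - 6*u + 5) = u*(u - 2)*(u - 1)*(u + 4)*(u - 5)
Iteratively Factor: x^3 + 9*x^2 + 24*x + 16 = (x + 4)*(x^2 + 5*x + 4) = (x + 4)^2*(x + 1)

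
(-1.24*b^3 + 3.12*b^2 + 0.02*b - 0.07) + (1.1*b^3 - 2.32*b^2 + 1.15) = -0.14*b^3 + 0.8*b^2 + 0.02*b + 1.08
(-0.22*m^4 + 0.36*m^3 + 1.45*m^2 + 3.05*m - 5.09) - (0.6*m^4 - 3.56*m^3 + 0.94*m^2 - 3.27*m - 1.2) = -0.82*m^4 + 3.92*m^3 + 0.51*m^2 + 6.32*m - 3.89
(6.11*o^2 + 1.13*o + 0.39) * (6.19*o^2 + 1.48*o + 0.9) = 37.8209*o^4 + 16.0375*o^3 + 9.5855*o^2 + 1.5942*o + 0.351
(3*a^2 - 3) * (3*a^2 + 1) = 9*a^4 - 6*a^2 - 3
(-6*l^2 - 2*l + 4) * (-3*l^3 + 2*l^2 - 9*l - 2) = 18*l^5 - 6*l^4 + 38*l^3 + 38*l^2 - 32*l - 8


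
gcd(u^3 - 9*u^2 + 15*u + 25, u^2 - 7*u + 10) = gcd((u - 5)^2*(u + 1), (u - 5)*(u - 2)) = u - 5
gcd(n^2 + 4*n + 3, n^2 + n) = n + 1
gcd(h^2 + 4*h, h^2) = h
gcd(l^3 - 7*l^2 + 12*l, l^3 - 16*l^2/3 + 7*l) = l^2 - 3*l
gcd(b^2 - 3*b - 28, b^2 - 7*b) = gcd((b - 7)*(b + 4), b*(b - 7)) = b - 7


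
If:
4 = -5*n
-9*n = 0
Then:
No Solution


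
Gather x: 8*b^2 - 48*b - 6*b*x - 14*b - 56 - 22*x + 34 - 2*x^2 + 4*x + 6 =8*b^2 - 62*b - 2*x^2 + x*(-6*b - 18) - 16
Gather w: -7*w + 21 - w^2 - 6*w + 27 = -w^2 - 13*w + 48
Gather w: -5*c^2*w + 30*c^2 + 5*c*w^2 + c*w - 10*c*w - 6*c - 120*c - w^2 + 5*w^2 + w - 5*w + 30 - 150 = 30*c^2 - 126*c + w^2*(5*c + 4) + w*(-5*c^2 - 9*c - 4) - 120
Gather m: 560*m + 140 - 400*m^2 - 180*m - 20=-400*m^2 + 380*m + 120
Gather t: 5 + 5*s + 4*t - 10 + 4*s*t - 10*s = -5*s + t*(4*s + 4) - 5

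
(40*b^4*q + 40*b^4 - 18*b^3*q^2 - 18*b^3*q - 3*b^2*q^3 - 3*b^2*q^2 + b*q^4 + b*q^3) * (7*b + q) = 280*b^5*q + 280*b^5 - 86*b^4*q^2 - 86*b^4*q - 39*b^3*q^3 - 39*b^3*q^2 + 4*b^2*q^4 + 4*b^2*q^3 + b*q^5 + b*q^4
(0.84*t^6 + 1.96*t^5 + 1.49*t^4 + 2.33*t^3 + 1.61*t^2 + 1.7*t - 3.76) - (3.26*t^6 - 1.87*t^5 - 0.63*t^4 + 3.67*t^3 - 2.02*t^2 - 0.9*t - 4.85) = -2.42*t^6 + 3.83*t^5 + 2.12*t^4 - 1.34*t^3 + 3.63*t^2 + 2.6*t + 1.09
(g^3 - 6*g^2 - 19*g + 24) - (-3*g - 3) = g^3 - 6*g^2 - 16*g + 27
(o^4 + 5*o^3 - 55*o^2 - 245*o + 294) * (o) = o^5 + 5*o^4 - 55*o^3 - 245*o^2 + 294*o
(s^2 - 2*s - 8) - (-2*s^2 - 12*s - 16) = 3*s^2 + 10*s + 8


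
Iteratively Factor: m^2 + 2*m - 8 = (m - 2)*(m + 4)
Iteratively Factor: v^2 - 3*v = (v - 3)*(v)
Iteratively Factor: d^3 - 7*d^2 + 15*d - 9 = (d - 3)*(d^2 - 4*d + 3) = (d - 3)*(d - 1)*(d - 3)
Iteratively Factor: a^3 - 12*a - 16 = (a + 2)*(a^2 - 2*a - 8) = (a + 2)^2*(a - 4)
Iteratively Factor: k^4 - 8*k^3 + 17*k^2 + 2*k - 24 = (k - 2)*(k^3 - 6*k^2 + 5*k + 12) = (k - 3)*(k - 2)*(k^2 - 3*k - 4) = (k - 3)*(k - 2)*(k + 1)*(k - 4)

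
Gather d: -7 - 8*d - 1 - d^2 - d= -d^2 - 9*d - 8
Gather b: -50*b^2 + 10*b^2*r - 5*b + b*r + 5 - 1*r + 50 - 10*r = b^2*(10*r - 50) + b*(r - 5) - 11*r + 55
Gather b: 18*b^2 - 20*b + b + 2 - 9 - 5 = 18*b^2 - 19*b - 12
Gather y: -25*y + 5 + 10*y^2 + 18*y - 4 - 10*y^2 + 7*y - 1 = 0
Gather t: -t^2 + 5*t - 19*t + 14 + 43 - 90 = -t^2 - 14*t - 33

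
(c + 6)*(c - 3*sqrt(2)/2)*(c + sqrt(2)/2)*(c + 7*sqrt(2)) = c^4 + 6*c^3 + 6*sqrt(2)*c^3 - 31*c^2/2 + 36*sqrt(2)*c^2 - 93*c - 21*sqrt(2)*c/2 - 63*sqrt(2)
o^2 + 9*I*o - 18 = (o + 3*I)*(o + 6*I)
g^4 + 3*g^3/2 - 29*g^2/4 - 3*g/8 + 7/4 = (g - 2)*(g - 1/2)*(g + 1/2)*(g + 7/2)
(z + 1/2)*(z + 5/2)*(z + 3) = z^3 + 6*z^2 + 41*z/4 + 15/4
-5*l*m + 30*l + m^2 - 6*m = (-5*l + m)*(m - 6)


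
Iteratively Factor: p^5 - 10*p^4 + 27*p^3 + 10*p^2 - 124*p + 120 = (p - 2)*(p^4 - 8*p^3 + 11*p^2 + 32*p - 60) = (p - 5)*(p - 2)*(p^3 - 3*p^2 - 4*p + 12) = (p - 5)*(p - 2)*(p + 2)*(p^2 - 5*p + 6) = (p - 5)*(p - 2)^2*(p + 2)*(p - 3)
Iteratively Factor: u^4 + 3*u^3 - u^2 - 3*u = (u - 1)*(u^3 + 4*u^2 + 3*u) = (u - 1)*(u + 3)*(u^2 + u) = u*(u - 1)*(u + 3)*(u + 1)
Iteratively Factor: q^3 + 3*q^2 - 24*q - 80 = (q - 5)*(q^2 + 8*q + 16) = (q - 5)*(q + 4)*(q + 4)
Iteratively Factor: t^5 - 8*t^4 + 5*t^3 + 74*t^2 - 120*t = (t - 5)*(t^4 - 3*t^3 - 10*t^2 + 24*t) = (t - 5)*(t - 4)*(t^3 + t^2 - 6*t) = (t - 5)*(t - 4)*(t + 3)*(t^2 - 2*t) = (t - 5)*(t - 4)*(t - 2)*(t + 3)*(t)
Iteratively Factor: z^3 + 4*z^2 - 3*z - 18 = (z + 3)*(z^2 + z - 6) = (z + 3)^2*(z - 2)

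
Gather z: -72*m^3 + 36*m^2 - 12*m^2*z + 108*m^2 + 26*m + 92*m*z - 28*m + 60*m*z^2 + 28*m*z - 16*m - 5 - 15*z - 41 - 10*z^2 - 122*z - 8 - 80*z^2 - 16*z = -72*m^3 + 144*m^2 - 18*m + z^2*(60*m - 90) + z*(-12*m^2 + 120*m - 153) - 54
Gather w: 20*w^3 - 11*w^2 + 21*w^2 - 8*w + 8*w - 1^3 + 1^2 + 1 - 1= 20*w^3 + 10*w^2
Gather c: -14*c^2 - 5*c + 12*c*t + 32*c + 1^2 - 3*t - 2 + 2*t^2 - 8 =-14*c^2 + c*(12*t + 27) + 2*t^2 - 3*t - 9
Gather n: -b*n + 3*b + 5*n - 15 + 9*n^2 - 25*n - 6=3*b + 9*n^2 + n*(-b - 20) - 21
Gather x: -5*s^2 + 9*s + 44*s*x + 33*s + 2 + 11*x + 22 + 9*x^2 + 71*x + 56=-5*s^2 + 42*s + 9*x^2 + x*(44*s + 82) + 80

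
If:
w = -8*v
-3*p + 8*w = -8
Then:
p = 8*w/3 + 8/3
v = -w/8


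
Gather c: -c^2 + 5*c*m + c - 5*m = -c^2 + c*(5*m + 1) - 5*m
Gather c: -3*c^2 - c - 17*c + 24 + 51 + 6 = -3*c^2 - 18*c + 81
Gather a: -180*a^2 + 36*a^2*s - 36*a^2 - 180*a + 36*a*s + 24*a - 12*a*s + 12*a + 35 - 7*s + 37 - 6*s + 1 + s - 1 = a^2*(36*s - 216) + a*(24*s - 144) - 12*s + 72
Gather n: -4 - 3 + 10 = 3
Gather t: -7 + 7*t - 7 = 7*t - 14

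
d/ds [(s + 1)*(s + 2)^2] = (s + 2)*(3*s + 4)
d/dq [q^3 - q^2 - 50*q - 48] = 3*q^2 - 2*q - 50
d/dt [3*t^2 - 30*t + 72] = 6*t - 30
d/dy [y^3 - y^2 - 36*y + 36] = 3*y^2 - 2*y - 36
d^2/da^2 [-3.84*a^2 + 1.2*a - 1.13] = -7.68000000000000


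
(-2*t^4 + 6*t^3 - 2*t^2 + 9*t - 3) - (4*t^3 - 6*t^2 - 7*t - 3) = -2*t^4 + 2*t^3 + 4*t^2 + 16*t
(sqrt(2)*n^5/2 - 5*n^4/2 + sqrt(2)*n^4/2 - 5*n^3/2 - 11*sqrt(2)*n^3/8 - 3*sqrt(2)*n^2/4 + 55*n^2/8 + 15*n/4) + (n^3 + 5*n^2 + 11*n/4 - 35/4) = sqrt(2)*n^5/2 - 5*n^4/2 + sqrt(2)*n^4/2 - 11*sqrt(2)*n^3/8 - 3*n^3/2 - 3*sqrt(2)*n^2/4 + 95*n^2/8 + 13*n/2 - 35/4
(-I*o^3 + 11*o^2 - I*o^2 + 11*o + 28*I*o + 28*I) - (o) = -I*o^3 + 11*o^2 - I*o^2 + 10*o + 28*I*o + 28*I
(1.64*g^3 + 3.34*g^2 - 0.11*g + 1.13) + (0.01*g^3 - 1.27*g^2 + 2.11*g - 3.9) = 1.65*g^3 + 2.07*g^2 + 2.0*g - 2.77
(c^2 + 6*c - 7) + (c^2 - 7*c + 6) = 2*c^2 - c - 1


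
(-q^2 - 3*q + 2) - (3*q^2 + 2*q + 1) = -4*q^2 - 5*q + 1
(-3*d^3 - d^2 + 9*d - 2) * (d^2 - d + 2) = -3*d^5 + 2*d^4 + 4*d^3 - 13*d^2 + 20*d - 4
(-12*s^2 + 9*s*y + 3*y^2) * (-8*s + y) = 96*s^3 - 84*s^2*y - 15*s*y^2 + 3*y^3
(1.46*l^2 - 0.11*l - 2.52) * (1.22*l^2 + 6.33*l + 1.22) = 1.7812*l^4 + 9.1076*l^3 - 1.9895*l^2 - 16.0858*l - 3.0744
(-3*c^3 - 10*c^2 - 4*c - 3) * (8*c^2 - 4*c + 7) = -24*c^5 - 68*c^4 - 13*c^3 - 78*c^2 - 16*c - 21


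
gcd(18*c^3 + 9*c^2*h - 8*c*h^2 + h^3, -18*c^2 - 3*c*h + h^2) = 6*c - h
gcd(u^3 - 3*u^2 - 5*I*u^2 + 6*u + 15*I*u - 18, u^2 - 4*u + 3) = u - 3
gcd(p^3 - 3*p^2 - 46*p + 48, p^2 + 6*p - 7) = p - 1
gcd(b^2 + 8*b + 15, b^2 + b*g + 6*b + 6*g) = 1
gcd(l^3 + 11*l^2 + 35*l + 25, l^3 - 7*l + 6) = 1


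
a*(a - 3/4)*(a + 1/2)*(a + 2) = a^4 + 7*a^3/4 - 7*a^2/8 - 3*a/4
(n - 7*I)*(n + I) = n^2 - 6*I*n + 7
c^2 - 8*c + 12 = (c - 6)*(c - 2)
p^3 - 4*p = p*(p - 2)*(p + 2)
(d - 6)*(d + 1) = d^2 - 5*d - 6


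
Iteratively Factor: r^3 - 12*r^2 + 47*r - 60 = (r - 4)*(r^2 - 8*r + 15) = (r - 4)*(r - 3)*(r - 5)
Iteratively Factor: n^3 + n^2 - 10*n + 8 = (n + 4)*(n^2 - 3*n + 2) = (n - 1)*(n + 4)*(n - 2)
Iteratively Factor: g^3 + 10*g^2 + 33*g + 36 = (g + 4)*(g^2 + 6*g + 9) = (g + 3)*(g + 4)*(g + 3)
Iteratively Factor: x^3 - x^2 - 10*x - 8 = (x - 4)*(x^2 + 3*x + 2) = (x - 4)*(x + 2)*(x + 1)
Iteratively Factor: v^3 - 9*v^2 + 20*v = (v - 4)*(v^2 - 5*v) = v*(v - 4)*(v - 5)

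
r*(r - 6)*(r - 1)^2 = r^4 - 8*r^3 + 13*r^2 - 6*r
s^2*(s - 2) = s^3 - 2*s^2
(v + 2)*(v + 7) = v^2 + 9*v + 14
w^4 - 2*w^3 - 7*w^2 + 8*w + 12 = (w - 3)*(w - 2)*(w + 1)*(w + 2)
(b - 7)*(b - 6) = b^2 - 13*b + 42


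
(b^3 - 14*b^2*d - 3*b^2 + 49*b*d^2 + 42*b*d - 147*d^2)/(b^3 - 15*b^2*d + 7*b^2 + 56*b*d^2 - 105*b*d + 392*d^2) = (b^2 - 7*b*d - 3*b + 21*d)/(b^2 - 8*b*d + 7*b - 56*d)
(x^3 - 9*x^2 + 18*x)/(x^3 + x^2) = (x^2 - 9*x + 18)/(x*(x + 1))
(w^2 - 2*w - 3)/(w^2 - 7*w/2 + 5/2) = 2*(w^2 - 2*w - 3)/(2*w^2 - 7*w + 5)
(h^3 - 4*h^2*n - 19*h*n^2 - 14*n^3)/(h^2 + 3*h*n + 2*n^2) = h - 7*n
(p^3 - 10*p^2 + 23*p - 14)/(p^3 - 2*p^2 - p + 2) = (p - 7)/(p + 1)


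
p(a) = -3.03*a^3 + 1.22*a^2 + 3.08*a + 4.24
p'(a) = -9.09*a^2 + 2.44*a + 3.08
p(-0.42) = 3.39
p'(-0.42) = 0.45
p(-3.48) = 135.99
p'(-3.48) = -115.49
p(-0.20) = 3.70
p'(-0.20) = 2.23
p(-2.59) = 57.09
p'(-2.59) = -64.22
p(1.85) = -5.07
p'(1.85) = -23.52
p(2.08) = -11.34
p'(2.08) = -31.17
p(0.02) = 4.30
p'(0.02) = 3.13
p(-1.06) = 5.95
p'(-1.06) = -9.72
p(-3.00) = 87.79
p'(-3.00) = -86.05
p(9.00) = -2078.09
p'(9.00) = -711.25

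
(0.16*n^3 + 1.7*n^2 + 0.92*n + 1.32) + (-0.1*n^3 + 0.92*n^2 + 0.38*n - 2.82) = 0.06*n^3 + 2.62*n^2 + 1.3*n - 1.5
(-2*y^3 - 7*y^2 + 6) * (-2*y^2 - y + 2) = 4*y^5 + 16*y^4 + 3*y^3 - 26*y^2 - 6*y + 12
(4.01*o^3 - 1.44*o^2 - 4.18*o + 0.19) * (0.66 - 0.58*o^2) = -2.3258*o^5 + 0.8352*o^4 + 5.071*o^3 - 1.0606*o^2 - 2.7588*o + 0.1254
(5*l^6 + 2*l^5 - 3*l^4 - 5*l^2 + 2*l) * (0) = 0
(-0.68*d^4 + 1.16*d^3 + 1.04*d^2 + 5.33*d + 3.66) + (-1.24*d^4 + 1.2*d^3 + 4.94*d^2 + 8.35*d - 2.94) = -1.92*d^4 + 2.36*d^3 + 5.98*d^2 + 13.68*d + 0.72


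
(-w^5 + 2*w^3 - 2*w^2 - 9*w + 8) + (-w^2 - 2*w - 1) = -w^5 + 2*w^3 - 3*w^2 - 11*w + 7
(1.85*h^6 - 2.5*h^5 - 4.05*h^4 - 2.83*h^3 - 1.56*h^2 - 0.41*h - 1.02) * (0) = 0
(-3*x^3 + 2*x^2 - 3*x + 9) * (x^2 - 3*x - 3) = -3*x^5 + 11*x^4 + 12*x^2 - 18*x - 27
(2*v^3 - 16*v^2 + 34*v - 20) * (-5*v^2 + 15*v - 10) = -10*v^5 + 110*v^4 - 430*v^3 + 770*v^2 - 640*v + 200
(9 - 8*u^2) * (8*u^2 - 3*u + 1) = -64*u^4 + 24*u^3 + 64*u^2 - 27*u + 9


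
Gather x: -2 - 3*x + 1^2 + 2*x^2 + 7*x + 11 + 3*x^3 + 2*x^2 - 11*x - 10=3*x^3 + 4*x^2 - 7*x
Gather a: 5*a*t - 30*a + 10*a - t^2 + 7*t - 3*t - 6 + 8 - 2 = a*(5*t - 20) - t^2 + 4*t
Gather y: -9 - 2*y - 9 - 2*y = -4*y - 18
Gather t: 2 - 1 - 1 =0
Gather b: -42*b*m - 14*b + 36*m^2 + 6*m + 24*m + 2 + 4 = b*(-42*m - 14) + 36*m^2 + 30*m + 6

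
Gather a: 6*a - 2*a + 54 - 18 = 4*a + 36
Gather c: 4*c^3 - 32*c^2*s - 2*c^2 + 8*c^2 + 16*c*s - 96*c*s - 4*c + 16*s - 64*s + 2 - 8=4*c^3 + c^2*(6 - 32*s) + c*(-80*s - 4) - 48*s - 6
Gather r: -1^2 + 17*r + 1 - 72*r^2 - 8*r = -72*r^2 + 9*r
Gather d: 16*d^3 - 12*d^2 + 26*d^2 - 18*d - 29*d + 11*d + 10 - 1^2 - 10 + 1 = 16*d^3 + 14*d^2 - 36*d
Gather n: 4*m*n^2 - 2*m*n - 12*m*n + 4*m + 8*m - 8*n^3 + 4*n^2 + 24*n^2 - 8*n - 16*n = 12*m - 8*n^3 + n^2*(4*m + 28) + n*(-14*m - 24)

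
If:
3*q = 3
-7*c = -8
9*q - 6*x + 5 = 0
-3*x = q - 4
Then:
No Solution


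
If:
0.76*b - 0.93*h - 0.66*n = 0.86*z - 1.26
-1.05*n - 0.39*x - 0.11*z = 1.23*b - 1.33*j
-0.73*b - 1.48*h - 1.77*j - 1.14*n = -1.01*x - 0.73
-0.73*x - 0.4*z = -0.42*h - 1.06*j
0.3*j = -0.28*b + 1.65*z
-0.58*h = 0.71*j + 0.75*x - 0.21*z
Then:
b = -1.40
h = -1.54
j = 0.83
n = 2.57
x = 0.37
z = -0.09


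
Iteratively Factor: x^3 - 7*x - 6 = (x + 1)*(x^2 - x - 6) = (x - 3)*(x + 1)*(x + 2)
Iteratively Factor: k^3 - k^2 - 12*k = (k - 4)*(k^2 + 3*k) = k*(k - 4)*(k + 3)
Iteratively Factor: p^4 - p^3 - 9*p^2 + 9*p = (p - 1)*(p^3 - 9*p) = (p - 3)*(p - 1)*(p^2 + 3*p) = p*(p - 3)*(p - 1)*(p + 3)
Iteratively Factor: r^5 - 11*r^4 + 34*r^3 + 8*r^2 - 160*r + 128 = (r - 4)*(r^4 - 7*r^3 + 6*r^2 + 32*r - 32) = (r - 4)*(r + 2)*(r^3 - 9*r^2 + 24*r - 16) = (r - 4)^2*(r + 2)*(r^2 - 5*r + 4) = (r - 4)^2*(r - 1)*(r + 2)*(r - 4)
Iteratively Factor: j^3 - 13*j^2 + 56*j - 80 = (j - 4)*(j^2 - 9*j + 20) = (j - 5)*(j - 4)*(j - 4)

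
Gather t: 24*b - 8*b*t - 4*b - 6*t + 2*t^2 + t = 20*b + 2*t^2 + t*(-8*b - 5)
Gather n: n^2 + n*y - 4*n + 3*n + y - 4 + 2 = n^2 + n*(y - 1) + y - 2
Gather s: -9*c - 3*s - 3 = -9*c - 3*s - 3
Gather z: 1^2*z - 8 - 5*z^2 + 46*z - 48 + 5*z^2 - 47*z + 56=0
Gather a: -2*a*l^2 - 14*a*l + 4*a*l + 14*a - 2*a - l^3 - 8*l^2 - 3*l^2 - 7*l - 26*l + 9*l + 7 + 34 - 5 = a*(-2*l^2 - 10*l + 12) - l^3 - 11*l^2 - 24*l + 36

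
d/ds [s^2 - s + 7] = 2*s - 1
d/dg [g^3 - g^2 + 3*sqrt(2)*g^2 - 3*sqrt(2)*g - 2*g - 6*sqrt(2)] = 3*g^2 - 2*g + 6*sqrt(2)*g - 3*sqrt(2) - 2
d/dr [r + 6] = 1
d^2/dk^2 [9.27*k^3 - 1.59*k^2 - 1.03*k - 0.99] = 55.62*k - 3.18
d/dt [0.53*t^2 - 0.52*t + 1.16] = 1.06*t - 0.52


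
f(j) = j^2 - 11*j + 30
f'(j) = 2*j - 11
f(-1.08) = 43.05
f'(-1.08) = -13.16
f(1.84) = 13.15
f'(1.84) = -7.32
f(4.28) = 1.24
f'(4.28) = -2.44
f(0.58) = 23.96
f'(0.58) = -9.84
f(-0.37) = 34.21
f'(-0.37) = -11.74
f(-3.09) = 73.54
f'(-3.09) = -17.18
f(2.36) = 9.61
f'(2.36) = -6.28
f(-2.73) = 67.48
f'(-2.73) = -16.46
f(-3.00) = 72.00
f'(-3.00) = -17.00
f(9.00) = 12.00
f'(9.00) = 7.00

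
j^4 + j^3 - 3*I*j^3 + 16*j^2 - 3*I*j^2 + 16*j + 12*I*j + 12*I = (j - 6*I)*(j + 2*I)*(-I*j + 1)*(I*j + I)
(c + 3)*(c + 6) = c^2 + 9*c + 18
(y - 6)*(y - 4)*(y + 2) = y^3 - 8*y^2 + 4*y + 48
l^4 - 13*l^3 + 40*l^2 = l^2*(l - 8)*(l - 5)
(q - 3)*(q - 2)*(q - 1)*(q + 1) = q^4 - 5*q^3 + 5*q^2 + 5*q - 6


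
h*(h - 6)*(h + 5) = h^3 - h^2 - 30*h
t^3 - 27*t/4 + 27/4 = (t - 3/2)^2*(t + 3)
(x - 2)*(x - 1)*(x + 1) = x^3 - 2*x^2 - x + 2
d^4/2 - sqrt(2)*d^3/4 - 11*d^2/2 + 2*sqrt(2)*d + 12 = (d/2 + sqrt(2))*(d - 2*sqrt(2))*(d - 3*sqrt(2)/2)*(d + sqrt(2))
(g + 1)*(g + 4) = g^2 + 5*g + 4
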